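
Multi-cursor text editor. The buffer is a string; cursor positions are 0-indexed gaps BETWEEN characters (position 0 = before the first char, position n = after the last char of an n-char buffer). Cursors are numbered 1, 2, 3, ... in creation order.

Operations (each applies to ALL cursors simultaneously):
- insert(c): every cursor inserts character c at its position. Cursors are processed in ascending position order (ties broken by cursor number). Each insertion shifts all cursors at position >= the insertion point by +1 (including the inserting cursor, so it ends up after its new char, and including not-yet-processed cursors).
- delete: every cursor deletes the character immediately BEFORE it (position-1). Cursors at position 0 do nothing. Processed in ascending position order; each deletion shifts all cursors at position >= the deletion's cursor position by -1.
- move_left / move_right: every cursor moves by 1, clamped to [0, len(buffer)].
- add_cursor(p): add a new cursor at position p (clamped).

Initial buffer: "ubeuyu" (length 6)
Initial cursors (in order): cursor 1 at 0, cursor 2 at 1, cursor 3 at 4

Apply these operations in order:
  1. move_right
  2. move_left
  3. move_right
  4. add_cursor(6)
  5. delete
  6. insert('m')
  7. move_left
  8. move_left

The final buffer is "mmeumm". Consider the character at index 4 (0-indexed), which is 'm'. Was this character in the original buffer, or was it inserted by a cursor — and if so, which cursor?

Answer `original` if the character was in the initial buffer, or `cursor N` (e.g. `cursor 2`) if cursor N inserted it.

After op 1 (move_right): buffer="ubeuyu" (len 6), cursors c1@1 c2@2 c3@5, authorship ......
After op 2 (move_left): buffer="ubeuyu" (len 6), cursors c1@0 c2@1 c3@4, authorship ......
After op 3 (move_right): buffer="ubeuyu" (len 6), cursors c1@1 c2@2 c3@5, authorship ......
After op 4 (add_cursor(6)): buffer="ubeuyu" (len 6), cursors c1@1 c2@2 c3@5 c4@6, authorship ......
After op 5 (delete): buffer="eu" (len 2), cursors c1@0 c2@0 c3@2 c4@2, authorship ..
After op 6 (insert('m')): buffer="mmeumm" (len 6), cursors c1@2 c2@2 c3@6 c4@6, authorship 12..34
After op 7 (move_left): buffer="mmeumm" (len 6), cursors c1@1 c2@1 c3@5 c4@5, authorship 12..34
After op 8 (move_left): buffer="mmeumm" (len 6), cursors c1@0 c2@0 c3@4 c4@4, authorship 12..34
Authorship (.=original, N=cursor N): 1 2 . . 3 4
Index 4: author = 3

Answer: cursor 3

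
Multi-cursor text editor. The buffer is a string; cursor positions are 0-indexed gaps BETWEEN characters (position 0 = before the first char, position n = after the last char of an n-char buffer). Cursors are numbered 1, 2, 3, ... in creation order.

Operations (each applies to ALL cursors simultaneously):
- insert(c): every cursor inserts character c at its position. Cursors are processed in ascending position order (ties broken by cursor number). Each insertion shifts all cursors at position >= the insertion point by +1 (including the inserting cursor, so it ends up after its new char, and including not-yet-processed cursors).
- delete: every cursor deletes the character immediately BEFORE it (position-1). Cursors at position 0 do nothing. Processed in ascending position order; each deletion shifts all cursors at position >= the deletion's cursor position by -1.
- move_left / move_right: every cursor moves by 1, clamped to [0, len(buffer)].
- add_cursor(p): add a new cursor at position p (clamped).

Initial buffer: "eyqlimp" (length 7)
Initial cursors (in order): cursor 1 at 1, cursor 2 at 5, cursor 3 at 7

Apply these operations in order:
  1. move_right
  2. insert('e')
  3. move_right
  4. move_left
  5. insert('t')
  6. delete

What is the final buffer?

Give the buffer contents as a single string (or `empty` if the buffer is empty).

Answer: eyeqlimepe

Derivation:
After op 1 (move_right): buffer="eyqlimp" (len 7), cursors c1@2 c2@6 c3@7, authorship .......
After op 2 (insert('e')): buffer="eyeqlimepe" (len 10), cursors c1@3 c2@8 c3@10, authorship ..1....2.3
After op 3 (move_right): buffer="eyeqlimepe" (len 10), cursors c1@4 c2@9 c3@10, authorship ..1....2.3
After op 4 (move_left): buffer="eyeqlimepe" (len 10), cursors c1@3 c2@8 c3@9, authorship ..1....2.3
After op 5 (insert('t')): buffer="eyetqlimetpte" (len 13), cursors c1@4 c2@10 c3@12, authorship ..11....22.33
After op 6 (delete): buffer="eyeqlimepe" (len 10), cursors c1@3 c2@8 c3@9, authorship ..1....2.3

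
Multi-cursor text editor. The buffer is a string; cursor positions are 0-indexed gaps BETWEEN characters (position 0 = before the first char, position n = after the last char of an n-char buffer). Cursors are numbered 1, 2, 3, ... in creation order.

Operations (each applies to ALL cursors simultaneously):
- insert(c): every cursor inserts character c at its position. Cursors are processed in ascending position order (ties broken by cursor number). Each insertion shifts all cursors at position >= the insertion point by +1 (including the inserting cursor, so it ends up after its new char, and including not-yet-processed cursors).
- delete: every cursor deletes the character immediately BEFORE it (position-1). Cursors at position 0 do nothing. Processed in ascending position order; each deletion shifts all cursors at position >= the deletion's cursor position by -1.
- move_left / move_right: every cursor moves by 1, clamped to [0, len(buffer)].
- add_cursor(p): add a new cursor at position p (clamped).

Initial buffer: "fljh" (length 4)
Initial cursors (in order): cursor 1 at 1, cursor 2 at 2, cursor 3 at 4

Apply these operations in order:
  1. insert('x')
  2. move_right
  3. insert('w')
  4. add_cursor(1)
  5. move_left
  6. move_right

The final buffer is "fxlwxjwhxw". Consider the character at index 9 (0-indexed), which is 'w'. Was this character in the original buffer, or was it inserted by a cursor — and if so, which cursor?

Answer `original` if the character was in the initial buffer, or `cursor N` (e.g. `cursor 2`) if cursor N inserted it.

Answer: cursor 3

Derivation:
After op 1 (insert('x')): buffer="fxlxjhx" (len 7), cursors c1@2 c2@4 c3@7, authorship .1.2..3
After op 2 (move_right): buffer="fxlxjhx" (len 7), cursors c1@3 c2@5 c3@7, authorship .1.2..3
After op 3 (insert('w')): buffer="fxlwxjwhxw" (len 10), cursors c1@4 c2@7 c3@10, authorship .1.12.2.33
After op 4 (add_cursor(1)): buffer="fxlwxjwhxw" (len 10), cursors c4@1 c1@4 c2@7 c3@10, authorship .1.12.2.33
After op 5 (move_left): buffer="fxlwxjwhxw" (len 10), cursors c4@0 c1@3 c2@6 c3@9, authorship .1.12.2.33
After op 6 (move_right): buffer="fxlwxjwhxw" (len 10), cursors c4@1 c1@4 c2@7 c3@10, authorship .1.12.2.33
Authorship (.=original, N=cursor N): . 1 . 1 2 . 2 . 3 3
Index 9: author = 3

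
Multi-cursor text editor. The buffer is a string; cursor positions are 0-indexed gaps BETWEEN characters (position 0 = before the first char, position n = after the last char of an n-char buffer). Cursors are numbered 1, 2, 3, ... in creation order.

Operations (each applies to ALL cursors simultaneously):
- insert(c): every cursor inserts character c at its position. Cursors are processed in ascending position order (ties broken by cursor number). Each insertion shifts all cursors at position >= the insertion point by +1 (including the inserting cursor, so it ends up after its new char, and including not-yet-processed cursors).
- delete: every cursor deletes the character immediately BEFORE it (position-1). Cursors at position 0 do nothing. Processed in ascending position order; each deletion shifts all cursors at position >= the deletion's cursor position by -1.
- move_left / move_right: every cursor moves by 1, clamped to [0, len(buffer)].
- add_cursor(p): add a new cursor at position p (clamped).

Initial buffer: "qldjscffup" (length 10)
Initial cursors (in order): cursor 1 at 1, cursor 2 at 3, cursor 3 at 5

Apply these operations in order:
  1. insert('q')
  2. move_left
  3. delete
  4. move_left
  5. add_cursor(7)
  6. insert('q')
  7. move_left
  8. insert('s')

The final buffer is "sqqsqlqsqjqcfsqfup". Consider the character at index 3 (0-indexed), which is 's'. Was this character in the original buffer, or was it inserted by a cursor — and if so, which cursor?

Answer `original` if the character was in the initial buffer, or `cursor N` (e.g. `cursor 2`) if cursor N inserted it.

After op 1 (insert('q')): buffer="qqldqjsqcffup" (len 13), cursors c1@2 c2@5 c3@8, authorship .1..2..3.....
After op 2 (move_left): buffer="qqldqjsqcffup" (len 13), cursors c1@1 c2@4 c3@7, authorship .1..2..3.....
After op 3 (delete): buffer="qlqjqcffup" (len 10), cursors c1@0 c2@2 c3@4, authorship 1.2.3.....
After op 4 (move_left): buffer="qlqjqcffup" (len 10), cursors c1@0 c2@1 c3@3, authorship 1.2.3.....
After op 5 (add_cursor(7)): buffer="qlqjqcffup" (len 10), cursors c1@0 c2@1 c3@3 c4@7, authorship 1.2.3.....
After op 6 (insert('q')): buffer="qqqlqqjqcfqfup" (len 14), cursors c1@1 c2@3 c3@6 c4@11, authorship 112.23.3..4...
After op 7 (move_left): buffer="qqqlqqjqcfqfup" (len 14), cursors c1@0 c2@2 c3@5 c4@10, authorship 112.23.3..4...
After op 8 (insert('s')): buffer="sqqsqlqsqjqcfsqfup" (len 18), cursors c1@1 c2@4 c3@8 c4@14, authorship 11122.233.3..44...
Authorship (.=original, N=cursor N): 1 1 1 2 2 . 2 3 3 . 3 . . 4 4 . . .
Index 3: author = 2

Answer: cursor 2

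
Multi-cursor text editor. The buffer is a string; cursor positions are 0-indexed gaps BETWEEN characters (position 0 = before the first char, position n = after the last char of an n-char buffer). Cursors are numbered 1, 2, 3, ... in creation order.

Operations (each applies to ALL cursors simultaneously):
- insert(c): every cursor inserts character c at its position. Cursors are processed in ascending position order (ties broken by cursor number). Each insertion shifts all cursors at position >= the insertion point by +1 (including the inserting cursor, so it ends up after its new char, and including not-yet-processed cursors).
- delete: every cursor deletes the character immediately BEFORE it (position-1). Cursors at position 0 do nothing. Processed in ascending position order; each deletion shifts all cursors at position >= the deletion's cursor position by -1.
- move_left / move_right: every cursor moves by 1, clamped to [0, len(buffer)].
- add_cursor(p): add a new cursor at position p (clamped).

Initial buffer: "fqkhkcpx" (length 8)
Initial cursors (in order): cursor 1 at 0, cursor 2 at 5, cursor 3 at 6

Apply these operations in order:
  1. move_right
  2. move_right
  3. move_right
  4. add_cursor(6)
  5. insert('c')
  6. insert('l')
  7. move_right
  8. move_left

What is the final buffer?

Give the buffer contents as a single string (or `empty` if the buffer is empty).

Answer: fqkclhkcclpxccll

Derivation:
After op 1 (move_right): buffer="fqkhkcpx" (len 8), cursors c1@1 c2@6 c3@7, authorship ........
After op 2 (move_right): buffer="fqkhkcpx" (len 8), cursors c1@2 c2@7 c3@8, authorship ........
After op 3 (move_right): buffer="fqkhkcpx" (len 8), cursors c1@3 c2@8 c3@8, authorship ........
After op 4 (add_cursor(6)): buffer="fqkhkcpx" (len 8), cursors c1@3 c4@6 c2@8 c3@8, authorship ........
After op 5 (insert('c')): buffer="fqkchkccpxcc" (len 12), cursors c1@4 c4@8 c2@12 c3@12, authorship ...1...4..23
After op 6 (insert('l')): buffer="fqkclhkcclpxccll" (len 16), cursors c1@5 c4@10 c2@16 c3@16, authorship ...11...44..2323
After op 7 (move_right): buffer="fqkclhkcclpxccll" (len 16), cursors c1@6 c4@11 c2@16 c3@16, authorship ...11...44..2323
After op 8 (move_left): buffer="fqkclhkcclpxccll" (len 16), cursors c1@5 c4@10 c2@15 c3@15, authorship ...11...44..2323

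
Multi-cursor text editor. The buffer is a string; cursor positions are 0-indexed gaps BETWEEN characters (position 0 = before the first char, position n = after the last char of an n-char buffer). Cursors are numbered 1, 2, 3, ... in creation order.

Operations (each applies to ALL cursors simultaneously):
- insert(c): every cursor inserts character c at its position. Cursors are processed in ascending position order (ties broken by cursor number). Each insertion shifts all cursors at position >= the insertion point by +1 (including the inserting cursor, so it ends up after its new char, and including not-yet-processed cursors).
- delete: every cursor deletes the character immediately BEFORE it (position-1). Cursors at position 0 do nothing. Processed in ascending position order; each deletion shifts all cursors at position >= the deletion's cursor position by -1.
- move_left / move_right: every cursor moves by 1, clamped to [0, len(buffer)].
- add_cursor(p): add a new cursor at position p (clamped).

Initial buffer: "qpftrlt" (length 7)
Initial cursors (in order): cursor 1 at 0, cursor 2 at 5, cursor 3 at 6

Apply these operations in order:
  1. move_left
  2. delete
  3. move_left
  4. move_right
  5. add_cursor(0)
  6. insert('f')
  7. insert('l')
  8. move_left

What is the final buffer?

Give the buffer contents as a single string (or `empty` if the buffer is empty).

Answer: flqflpffflllt

Derivation:
After op 1 (move_left): buffer="qpftrlt" (len 7), cursors c1@0 c2@4 c3@5, authorship .......
After op 2 (delete): buffer="qpflt" (len 5), cursors c1@0 c2@3 c3@3, authorship .....
After op 3 (move_left): buffer="qpflt" (len 5), cursors c1@0 c2@2 c3@2, authorship .....
After op 4 (move_right): buffer="qpflt" (len 5), cursors c1@1 c2@3 c3@3, authorship .....
After op 5 (add_cursor(0)): buffer="qpflt" (len 5), cursors c4@0 c1@1 c2@3 c3@3, authorship .....
After op 6 (insert('f')): buffer="fqfpffflt" (len 9), cursors c4@1 c1@3 c2@7 c3@7, authorship 4.1..23..
After op 7 (insert('l')): buffer="flqflpffflllt" (len 13), cursors c4@2 c1@5 c2@11 c3@11, authorship 44.11..2323..
After op 8 (move_left): buffer="flqflpffflllt" (len 13), cursors c4@1 c1@4 c2@10 c3@10, authorship 44.11..2323..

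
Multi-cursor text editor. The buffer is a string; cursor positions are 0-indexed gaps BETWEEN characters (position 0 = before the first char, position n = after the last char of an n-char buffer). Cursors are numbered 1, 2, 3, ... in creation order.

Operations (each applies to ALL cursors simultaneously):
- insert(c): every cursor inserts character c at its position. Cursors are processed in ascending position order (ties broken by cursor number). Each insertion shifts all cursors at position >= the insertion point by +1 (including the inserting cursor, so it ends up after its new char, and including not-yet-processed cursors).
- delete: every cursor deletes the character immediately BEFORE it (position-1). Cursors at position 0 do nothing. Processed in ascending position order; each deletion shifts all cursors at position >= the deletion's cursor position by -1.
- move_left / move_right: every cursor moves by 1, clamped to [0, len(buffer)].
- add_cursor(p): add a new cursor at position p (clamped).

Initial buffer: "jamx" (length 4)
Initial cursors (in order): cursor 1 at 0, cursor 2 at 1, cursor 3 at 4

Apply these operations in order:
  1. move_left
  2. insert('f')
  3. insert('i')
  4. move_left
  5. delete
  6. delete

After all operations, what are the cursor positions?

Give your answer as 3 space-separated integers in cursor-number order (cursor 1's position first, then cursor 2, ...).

Answer: 0 0 3

Derivation:
After op 1 (move_left): buffer="jamx" (len 4), cursors c1@0 c2@0 c3@3, authorship ....
After op 2 (insert('f')): buffer="ffjamfx" (len 7), cursors c1@2 c2@2 c3@6, authorship 12...3.
After op 3 (insert('i')): buffer="ffiijamfix" (len 10), cursors c1@4 c2@4 c3@9, authorship 1212...33.
After op 4 (move_left): buffer="ffiijamfix" (len 10), cursors c1@3 c2@3 c3@8, authorship 1212...33.
After op 5 (delete): buffer="fijamix" (len 7), cursors c1@1 c2@1 c3@5, authorship 12...3.
After op 6 (delete): buffer="ijaix" (len 5), cursors c1@0 c2@0 c3@3, authorship 2..3.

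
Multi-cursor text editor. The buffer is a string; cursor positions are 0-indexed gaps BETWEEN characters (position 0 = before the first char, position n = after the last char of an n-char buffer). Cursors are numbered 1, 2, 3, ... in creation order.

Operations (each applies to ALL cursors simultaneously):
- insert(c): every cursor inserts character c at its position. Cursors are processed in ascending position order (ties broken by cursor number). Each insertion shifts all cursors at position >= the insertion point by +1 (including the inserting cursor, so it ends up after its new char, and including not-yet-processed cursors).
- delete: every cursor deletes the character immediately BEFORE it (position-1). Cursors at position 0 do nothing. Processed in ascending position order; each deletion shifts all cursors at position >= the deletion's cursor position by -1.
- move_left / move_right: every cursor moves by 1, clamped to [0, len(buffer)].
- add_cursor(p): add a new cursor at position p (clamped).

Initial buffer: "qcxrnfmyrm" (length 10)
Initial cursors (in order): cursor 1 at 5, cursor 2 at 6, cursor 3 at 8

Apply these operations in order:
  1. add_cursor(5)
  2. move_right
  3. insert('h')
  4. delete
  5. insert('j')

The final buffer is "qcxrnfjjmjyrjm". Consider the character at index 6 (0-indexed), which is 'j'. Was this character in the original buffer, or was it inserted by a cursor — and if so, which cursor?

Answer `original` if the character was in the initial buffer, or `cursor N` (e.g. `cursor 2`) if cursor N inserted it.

After op 1 (add_cursor(5)): buffer="qcxrnfmyrm" (len 10), cursors c1@5 c4@5 c2@6 c3@8, authorship ..........
After op 2 (move_right): buffer="qcxrnfmyrm" (len 10), cursors c1@6 c4@6 c2@7 c3@9, authorship ..........
After op 3 (insert('h')): buffer="qcxrnfhhmhyrhm" (len 14), cursors c1@8 c4@8 c2@10 c3@13, authorship ......14.2..3.
After op 4 (delete): buffer="qcxrnfmyrm" (len 10), cursors c1@6 c4@6 c2@7 c3@9, authorship ..........
After op 5 (insert('j')): buffer="qcxrnfjjmjyrjm" (len 14), cursors c1@8 c4@8 c2@10 c3@13, authorship ......14.2..3.
Authorship (.=original, N=cursor N): . . . . . . 1 4 . 2 . . 3 .
Index 6: author = 1

Answer: cursor 1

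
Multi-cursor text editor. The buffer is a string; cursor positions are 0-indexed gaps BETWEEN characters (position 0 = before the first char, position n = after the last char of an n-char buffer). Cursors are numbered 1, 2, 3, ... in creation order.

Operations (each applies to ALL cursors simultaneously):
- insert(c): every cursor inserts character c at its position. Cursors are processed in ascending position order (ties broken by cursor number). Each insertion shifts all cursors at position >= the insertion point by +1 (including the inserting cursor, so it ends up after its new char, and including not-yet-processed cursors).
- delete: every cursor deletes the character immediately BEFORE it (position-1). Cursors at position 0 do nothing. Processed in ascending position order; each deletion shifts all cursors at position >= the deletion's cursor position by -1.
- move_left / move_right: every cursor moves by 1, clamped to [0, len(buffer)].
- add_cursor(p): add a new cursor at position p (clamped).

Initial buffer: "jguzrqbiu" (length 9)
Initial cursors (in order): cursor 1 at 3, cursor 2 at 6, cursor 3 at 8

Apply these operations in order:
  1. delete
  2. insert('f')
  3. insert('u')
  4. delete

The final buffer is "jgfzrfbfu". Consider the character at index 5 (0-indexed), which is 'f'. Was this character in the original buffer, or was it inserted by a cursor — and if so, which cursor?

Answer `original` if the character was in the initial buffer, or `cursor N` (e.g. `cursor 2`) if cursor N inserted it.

After op 1 (delete): buffer="jgzrbu" (len 6), cursors c1@2 c2@4 c3@5, authorship ......
After op 2 (insert('f')): buffer="jgfzrfbfu" (len 9), cursors c1@3 c2@6 c3@8, authorship ..1..2.3.
After op 3 (insert('u')): buffer="jgfuzrfubfuu" (len 12), cursors c1@4 c2@8 c3@11, authorship ..11..22.33.
After op 4 (delete): buffer="jgfzrfbfu" (len 9), cursors c1@3 c2@6 c3@8, authorship ..1..2.3.
Authorship (.=original, N=cursor N): . . 1 . . 2 . 3 .
Index 5: author = 2

Answer: cursor 2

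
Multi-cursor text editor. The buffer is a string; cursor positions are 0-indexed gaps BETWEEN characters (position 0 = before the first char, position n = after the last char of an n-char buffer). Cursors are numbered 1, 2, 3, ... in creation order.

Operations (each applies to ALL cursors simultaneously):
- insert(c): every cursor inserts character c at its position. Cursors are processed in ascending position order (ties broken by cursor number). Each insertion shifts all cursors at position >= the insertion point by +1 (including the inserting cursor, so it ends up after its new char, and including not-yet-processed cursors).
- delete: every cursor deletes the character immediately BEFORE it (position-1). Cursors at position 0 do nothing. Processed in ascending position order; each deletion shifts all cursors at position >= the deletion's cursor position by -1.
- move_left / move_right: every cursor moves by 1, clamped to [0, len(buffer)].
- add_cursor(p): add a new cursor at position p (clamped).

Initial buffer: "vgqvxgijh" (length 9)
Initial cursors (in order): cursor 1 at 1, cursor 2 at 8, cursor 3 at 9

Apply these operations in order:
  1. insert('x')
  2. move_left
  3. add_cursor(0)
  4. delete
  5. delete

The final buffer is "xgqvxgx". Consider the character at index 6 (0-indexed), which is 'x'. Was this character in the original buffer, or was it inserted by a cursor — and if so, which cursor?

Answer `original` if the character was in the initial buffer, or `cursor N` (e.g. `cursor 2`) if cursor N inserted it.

Answer: cursor 3

Derivation:
After op 1 (insert('x')): buffer="vxgqvxgijxhx" (len 12), cursors c1@2 c2@10 c3@12, authorship .1.......2.3
After op 2 (move_left): buffer="vxgqvxgijxhx" (len 12), cursors c1@1 c2@9 c3@11, authorship .1.......2.3
After op 3 (add_cursor(0)): buffer="vxgqvxgijxhx" (len 12), cursors c4@0 c1@1 c2@9 c3@11, authorship .1.......2.3
After op 4 (delete): buffer="xgqvxgixx" (len 9), cursors c1@0 c4@0 c2@7 c3@8, authorship 1......23
After op 5 (delete): buffer="xgqvxgx" (len 7), cursors c1@0 c4@0 c2@6 c3@6, authorship 1.....3
Authorship (.=original, N=cursor N): 1 . . . . . 3
Index 6: author = 3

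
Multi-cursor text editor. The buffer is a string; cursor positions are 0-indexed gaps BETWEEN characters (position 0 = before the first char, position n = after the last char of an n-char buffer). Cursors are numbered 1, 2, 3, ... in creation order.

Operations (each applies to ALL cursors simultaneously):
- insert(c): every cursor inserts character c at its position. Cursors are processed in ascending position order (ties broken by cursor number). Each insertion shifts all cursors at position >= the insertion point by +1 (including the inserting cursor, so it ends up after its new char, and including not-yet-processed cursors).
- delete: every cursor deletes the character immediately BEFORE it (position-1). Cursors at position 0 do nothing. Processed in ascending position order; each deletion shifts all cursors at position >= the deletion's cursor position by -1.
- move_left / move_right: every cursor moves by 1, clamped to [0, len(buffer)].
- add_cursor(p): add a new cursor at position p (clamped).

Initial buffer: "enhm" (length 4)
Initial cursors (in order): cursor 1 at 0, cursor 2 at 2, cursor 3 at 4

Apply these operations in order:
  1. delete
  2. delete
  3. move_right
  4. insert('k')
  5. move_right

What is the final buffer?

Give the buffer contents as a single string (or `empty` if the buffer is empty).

Answer: kkk

Derivation:
After op 1 (delete): buffer="eh" (len 2), cursors c1@0 c2@1 c3@2, authorship ..
After op 2 (delete): buffer="" (len 0), cursors c1@0 c2@0 c3@0, authorship 
After op 3 (move_right): buffer="" (len 0), cursors c1@0 c2@0 c3@0, authorship 
After op 4 (insert('k')): buffer="kkk" (len 3), cursors c1@3 c2@3 c3@3, authorship 123
After op 5 (move_right): buffer="kkk" (len 3), cursors c1@3 c2@3 c3@3, authorship 123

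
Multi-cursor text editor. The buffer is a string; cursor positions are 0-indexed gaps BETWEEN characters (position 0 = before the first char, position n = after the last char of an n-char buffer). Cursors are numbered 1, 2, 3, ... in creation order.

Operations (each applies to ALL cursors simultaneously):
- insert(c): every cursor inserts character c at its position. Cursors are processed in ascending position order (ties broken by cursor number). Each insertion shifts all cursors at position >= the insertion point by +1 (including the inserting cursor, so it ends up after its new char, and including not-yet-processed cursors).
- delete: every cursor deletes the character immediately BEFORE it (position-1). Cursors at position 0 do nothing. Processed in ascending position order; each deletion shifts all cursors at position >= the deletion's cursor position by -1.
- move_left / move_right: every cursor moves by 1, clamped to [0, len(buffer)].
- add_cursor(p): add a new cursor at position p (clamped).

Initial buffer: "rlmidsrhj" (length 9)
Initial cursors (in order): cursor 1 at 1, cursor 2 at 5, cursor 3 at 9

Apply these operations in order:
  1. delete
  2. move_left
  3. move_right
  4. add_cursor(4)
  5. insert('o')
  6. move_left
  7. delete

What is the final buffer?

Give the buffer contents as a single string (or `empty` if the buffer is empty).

After op 1 (delete): buffer="lmisrh" (len 6), cursors c1@0 c2@3 c3@6, authorship ......
After op 2 (move_left): buffer="lmisrh" (len 6), cursors c1@0 c2@2 c3@5, authorship ......
After op 3 (move_right): buffer="lmisrh" (len 6), cursors c1@1 c2@3 c3@6, authorship ......
After op 4 (add_cursor(4)): buffer="lmisrh" (len 6), cursors c1@1 c2@3 c4@4 c3@6, authorship ......
After op 5 (insert('o')): buffer="lomiosorho" (len 10), cursors c1@2 c2@5 c4@7 c3@10, authorship .1..2.4..3
After op 6 (move_left): buffer="lomiosorho" (len 10), cursors c1@1 c2@4 c4@6 c3@9, authorship .1..2.4..3
After op 7 (delete): buffer="omooro" (len 6), cursors c1@0 c2@2 c4@3 c3@5, authorship 1.24.3

Answer: omooro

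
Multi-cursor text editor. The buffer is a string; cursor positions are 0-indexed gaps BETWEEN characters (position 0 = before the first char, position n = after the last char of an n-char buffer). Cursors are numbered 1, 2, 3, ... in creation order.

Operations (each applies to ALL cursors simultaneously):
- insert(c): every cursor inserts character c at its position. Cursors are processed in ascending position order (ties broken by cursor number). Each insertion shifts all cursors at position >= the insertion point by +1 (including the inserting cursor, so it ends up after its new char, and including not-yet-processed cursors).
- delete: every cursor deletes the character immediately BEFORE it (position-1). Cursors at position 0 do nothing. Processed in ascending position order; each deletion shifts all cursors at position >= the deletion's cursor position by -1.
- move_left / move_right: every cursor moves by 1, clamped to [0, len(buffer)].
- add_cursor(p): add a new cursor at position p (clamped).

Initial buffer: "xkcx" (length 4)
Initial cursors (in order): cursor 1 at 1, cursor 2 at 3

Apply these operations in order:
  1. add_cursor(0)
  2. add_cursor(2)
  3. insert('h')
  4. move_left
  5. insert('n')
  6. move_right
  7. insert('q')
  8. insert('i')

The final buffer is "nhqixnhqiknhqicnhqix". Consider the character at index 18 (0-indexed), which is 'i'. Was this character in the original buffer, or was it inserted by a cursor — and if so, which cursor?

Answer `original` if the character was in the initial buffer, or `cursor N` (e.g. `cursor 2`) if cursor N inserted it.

After op 1 (add_cursor(0)): buffer="xkcx" (len 4), cursors c3@0 c1@1 c2@3, authorship ....
After op 2 (add_cursor(2)): buffer="xkcx" (len 4), cursors c3@0 c1@1 c4@2 c2@3, authorship ....
After op 3 (insert('h')): buffer="hxhkhchx" (len 8), cursors c3@1 c1@3 c4@5 c2@7, authorship 3.1.4.2.
After op 4 (move_left): buffer="hxhkhchx" (len 8), cursors c3@0 c1@2 c4@4 c2@6, authorship 3.1.4.2.
After op 5 (insert('n')): buffer="nhxnhknhcnhx" (len 12), cursors c3@1 c1@4 c4@7 c2@10, authorship 33.11.44.22.
After op 6 (move_right): buffer="nhxnhknhcnhx" (len 12), cursors c3@2 c1@5 c4@8 c2@11, authorship 33.11.44.22.
After op 7 (insert('q')): buffer="nhqxnhqknhqcnhqx" (len 16), cursors c3@3 c1@7 c4@11 c2@15, authorship 333.111.444.222.
After op 8 (insert('i')): buffer="nhqixnhqiknhqicnhqix" (len 20), cursors c3@4 c1@9 c4@14 c2@19, authorship 3333.1111.4444.2222.
Authorship (.=original, N=cursor N): 3 3 3 3 . 1 1 1 1 . 4 4 4 4 . 2 2 2 2 .
Index 18: author = 2

Answer: cursor 2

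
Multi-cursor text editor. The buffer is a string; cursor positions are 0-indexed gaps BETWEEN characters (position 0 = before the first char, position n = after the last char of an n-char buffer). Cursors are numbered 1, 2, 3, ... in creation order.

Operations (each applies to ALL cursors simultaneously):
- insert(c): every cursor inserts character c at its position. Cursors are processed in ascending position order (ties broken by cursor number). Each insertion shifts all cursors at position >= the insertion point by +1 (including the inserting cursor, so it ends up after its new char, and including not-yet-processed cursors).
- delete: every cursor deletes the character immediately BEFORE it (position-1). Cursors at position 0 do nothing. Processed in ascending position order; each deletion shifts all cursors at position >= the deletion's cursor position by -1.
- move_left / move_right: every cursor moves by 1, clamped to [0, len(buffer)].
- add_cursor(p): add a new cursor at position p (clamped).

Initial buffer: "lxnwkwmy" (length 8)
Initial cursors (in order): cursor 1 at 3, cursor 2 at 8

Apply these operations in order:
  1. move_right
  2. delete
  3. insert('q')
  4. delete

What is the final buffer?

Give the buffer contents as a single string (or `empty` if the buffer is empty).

After op 1 (move_right): buffer="lxnwkwmy" (len 8), cursors c1@4 c2@8, authorship ........
After op 2 (delete): buffer="lxnkwm" (len 6), cursors c1@3 c2@6, authorship ......
After op 3 (insert('q')): buffer="lxnqkwmq" (len 8), cursors c1@4 c2@8, authorship ...1...2
After op 4 (delete): buffer="lxnkwm" (len 6), cursors c1@3 c2@6, authorship ......

Answer: lxnkwm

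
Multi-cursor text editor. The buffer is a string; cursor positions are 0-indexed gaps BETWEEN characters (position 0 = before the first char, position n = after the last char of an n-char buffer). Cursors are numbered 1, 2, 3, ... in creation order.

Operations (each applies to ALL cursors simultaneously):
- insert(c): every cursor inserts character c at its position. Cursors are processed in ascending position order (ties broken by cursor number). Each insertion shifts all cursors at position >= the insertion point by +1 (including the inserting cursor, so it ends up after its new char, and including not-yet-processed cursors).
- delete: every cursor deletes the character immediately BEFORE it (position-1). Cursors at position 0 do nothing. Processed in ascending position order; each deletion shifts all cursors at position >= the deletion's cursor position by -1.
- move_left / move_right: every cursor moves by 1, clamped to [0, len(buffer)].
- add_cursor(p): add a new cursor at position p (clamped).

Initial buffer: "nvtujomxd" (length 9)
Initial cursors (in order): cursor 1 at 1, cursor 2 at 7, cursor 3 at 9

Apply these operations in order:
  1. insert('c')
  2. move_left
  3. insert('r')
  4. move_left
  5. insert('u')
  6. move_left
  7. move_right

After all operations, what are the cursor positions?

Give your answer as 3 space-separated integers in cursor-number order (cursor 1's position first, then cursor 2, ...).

Answer: 2 11 16

Derivation:
After op 1 (insert('c')): buffer="ncvtujomcxdc" (len 12), cursors c1@2 c2@9 c3@12, authorship .1......2..3
After op 2 (move_left): buffer="ncvtujomcxdc" (len 12), cursors c1@1 c2@8 c3@11, authorship .1......2..3
After op 3 (insert('r')): buffer="nrcvtujomrcxdrc" (len 15), cursors c1@2 c2@10 c3@14, authorship .11......22..33
After op 4 (move_left): buffer="nrcvtujomrcxdrc" (len 15), cursors c1@1 c2@9 c3@13, authorship .11......22..33
After op 5 (insert('u')): buffer="nurcvtujomurcxdurc" (len 18), cursors c1@2 c2@11 c3@16, authorship .111......222..333
After op 6 (move_left): buffer="nurcvtujomurcxdurc" (len 18), cursors c1@1 c2@10 c3@15, authorship .111......222..333
After op 7 (move_right): buffer="nurcvtujomurcxdurc" (len 18), cursors c1@2 c2@11 c3@16, authorship .111......222..333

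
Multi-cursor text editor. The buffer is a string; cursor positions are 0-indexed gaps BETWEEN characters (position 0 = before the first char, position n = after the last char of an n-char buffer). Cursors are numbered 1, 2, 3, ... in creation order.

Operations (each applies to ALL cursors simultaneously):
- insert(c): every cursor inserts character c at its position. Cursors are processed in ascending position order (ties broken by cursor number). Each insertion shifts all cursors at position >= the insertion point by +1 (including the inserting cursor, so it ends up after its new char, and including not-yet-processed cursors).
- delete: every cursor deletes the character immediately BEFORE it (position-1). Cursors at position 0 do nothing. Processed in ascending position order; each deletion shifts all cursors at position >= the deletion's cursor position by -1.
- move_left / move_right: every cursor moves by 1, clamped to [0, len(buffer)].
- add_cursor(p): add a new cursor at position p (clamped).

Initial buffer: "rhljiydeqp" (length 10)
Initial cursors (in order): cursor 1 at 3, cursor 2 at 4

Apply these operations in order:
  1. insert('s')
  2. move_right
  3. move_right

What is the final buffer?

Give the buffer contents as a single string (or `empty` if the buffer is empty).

Answer: rhlsjsiydeqp

Derivation:
After op 1 (insert('s')): buffer="rhlsjsiydeqp" (len 12), cursors c1@4 c2@6, authorship ...1.2......
After op 2 (move_right): buffer="rhlsjsiydeqp" (len 12), cursors c1@5 c2@7, authorship ...1.2......
After op 3 (move_right): buffer="rhlsjsiydeqp" (len 12), cursors c1@6 c2@8, authorship ...1.2......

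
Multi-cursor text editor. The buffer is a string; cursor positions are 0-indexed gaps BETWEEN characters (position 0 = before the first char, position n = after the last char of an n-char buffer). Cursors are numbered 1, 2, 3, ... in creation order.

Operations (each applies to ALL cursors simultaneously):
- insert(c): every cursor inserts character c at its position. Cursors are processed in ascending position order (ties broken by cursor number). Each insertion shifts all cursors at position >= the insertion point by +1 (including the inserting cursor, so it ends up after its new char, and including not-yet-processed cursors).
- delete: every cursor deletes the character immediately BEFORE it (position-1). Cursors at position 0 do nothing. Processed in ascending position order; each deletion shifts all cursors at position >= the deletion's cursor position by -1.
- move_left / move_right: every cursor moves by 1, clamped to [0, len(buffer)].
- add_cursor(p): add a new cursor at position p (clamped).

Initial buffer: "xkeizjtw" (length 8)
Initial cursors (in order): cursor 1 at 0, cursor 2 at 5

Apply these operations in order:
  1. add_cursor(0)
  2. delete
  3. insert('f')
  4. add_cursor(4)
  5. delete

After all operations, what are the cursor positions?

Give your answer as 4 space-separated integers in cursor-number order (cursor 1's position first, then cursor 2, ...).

After op 1 (add_cursor(0)): buffer="xkeizjtw" (len 8), cursors c1@0 c3@0 c2@5, authorship ........
After op 2 (delete): buffer="xkeijtw" (len 7), cursors c1@0 c3@0 c2@4, authorship .......
After op 3 (insert('f')): buffer="ffxkeifjtw" (len 10), cursors c1@2 c3@2 c2@7, authorship 13....2...
After op 4 (add_cursor(4)): buffer="ffxkeifjtw" (len 10), cursors c1@2 c3@2 c4@4 c2@7, authorship 13....2...
After op 5 (delete): buffer="xeijtw" (len 6), cursors c1@0 c3@0 c4@1 c2@3, authorship ......

Answer: 0 3 0 1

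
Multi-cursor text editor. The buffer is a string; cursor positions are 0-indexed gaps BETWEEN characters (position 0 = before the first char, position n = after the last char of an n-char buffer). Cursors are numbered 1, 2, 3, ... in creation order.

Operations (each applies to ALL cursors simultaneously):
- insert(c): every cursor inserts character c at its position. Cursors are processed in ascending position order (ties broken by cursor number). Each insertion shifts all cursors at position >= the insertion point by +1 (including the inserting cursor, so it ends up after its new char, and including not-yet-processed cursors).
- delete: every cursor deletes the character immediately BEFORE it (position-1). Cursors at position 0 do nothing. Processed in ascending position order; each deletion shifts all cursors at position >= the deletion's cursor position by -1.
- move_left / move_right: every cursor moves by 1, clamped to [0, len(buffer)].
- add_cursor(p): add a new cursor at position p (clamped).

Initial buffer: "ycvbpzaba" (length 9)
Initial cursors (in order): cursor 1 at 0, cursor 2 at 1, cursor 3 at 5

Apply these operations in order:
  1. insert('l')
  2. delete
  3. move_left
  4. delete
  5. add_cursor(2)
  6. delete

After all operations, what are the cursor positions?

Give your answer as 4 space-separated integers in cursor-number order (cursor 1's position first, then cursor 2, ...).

After op 1 (insert('l')): buffer="lylcvbplzaba" (len 12), cursors c1@1 c2@3 c3@8, authorship 1.2....3....
After op 2 (delete): buffer="ycvbpzaba" (len 9), cursors c1@0 c2@1 c3@5, authorship .........
After op 3 (move_left): buffer="ycvbpzaba" (len 9), cursors c1@0 c2@0 c3@4, authorship .........
After op 4 (delete): buffer="ycvpzaba" (len 8), cursors c1@0 c2@0 c3@3, authorship ........
After op 5 (add_cursor(2)): buffer="ycvpzaba" (len 8), cursors c1@0 c2@0 c4@2 c3@3, authorship ........
After op 6 (delete): buffer="ypzaba" (len 6), cursors c1@0 c2@0 c3@1 c4@1, authorship ......

Answer: 0 0 1 1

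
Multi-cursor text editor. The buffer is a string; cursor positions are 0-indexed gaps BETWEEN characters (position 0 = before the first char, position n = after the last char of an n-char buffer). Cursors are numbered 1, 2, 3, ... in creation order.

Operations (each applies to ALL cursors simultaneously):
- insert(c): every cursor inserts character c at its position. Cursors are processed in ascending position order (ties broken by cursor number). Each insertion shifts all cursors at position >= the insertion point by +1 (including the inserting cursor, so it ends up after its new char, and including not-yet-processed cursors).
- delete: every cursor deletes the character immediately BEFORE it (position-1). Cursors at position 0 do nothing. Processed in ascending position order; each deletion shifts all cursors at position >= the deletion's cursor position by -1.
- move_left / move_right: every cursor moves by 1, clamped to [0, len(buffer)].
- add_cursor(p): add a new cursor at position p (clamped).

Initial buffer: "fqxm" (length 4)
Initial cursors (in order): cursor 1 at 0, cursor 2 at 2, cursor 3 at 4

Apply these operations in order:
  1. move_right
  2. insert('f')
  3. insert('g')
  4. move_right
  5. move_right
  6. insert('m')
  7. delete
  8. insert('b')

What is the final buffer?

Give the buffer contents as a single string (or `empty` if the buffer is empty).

After op 1 (move_right): buffer="fqxm" (len 4), cursors c1@1 c2@3 c3@4, authorship ....
After op 2 (insert('f')): buffer="ffqxfmf" (len 7), cursors c1@2 c2@5 c3@7, authorship .1..2.3
After op 3 (insert('g')): buffer="ffgqxfgmfg" (len 10), cursors c1@3 c2@7 c3@10, authorship .11..22.33
After op 4 (move_right): buffer="ffgqxfgmfg" (len 10), cursors c1@4 c2@8 c3@10, authorship .11..22.33
After op 5 (move_right): buffer="ffgqxfgmfg" (len 10), cursors c1@5 c2@9 c3@10, authorship .11..22.33
After op 6 (insert('m')): buffer="ffgqxmfgmfmgm" (len 13), cursors c1@6 c2@11 c3@13, authorship .11..122.3233
After op 7 (delete): buffer="ffgqxfgmfg" (len 10), cursors c1@5 c2@9 c3@10, authorship .11..22.33
After op 8 (insert('b')): buffer="ffgqxbfgmfbgb" (len 13), cursors c1@6 c2@11 c3@13, authorship .11..122.3233

Answer: ffgqxbfgmfbgb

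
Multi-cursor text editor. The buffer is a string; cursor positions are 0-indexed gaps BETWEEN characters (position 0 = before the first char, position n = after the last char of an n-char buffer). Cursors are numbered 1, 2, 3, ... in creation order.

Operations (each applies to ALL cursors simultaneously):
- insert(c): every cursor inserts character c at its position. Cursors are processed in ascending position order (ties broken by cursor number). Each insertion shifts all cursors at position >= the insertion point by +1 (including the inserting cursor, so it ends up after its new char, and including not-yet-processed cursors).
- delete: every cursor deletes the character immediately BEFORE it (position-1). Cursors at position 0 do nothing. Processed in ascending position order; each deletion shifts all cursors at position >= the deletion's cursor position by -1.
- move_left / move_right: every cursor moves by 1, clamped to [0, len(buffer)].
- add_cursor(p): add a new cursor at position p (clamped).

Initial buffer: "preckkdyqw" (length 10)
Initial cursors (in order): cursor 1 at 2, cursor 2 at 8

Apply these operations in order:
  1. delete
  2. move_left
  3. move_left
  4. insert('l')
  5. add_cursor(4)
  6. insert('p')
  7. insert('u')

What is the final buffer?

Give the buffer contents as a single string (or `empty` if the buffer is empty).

After op 1 (delete): buffer="peckkdqw" (len 8), cursors c1@1 c2@6, authorship ........
After op 2 (move_left): buffer="peckkdqw" (len 8), cursors c1@0 c2@5, authorship ........
After op 3 (move_left): buffer="peckkdqw" (len 8), cursors c1@0 c2@4, authorship ........
After op 4 (insert('l')): buffer="lpecklkdqw" (len 10), cursors c1@1 c2@6, authorship 1....2....
After op 5 (add_cursor(4)): buffer="lpecklkdqw" (len 10), cursors c1@1 c3@4 c2@6, authorship 1....2....
After op 6 (insert('p')): buffer="lppecpklpkdqw" (len 13), cursors c1@2 c3@6 c2@9, authorship 11...3.22....
After op 7 (insert('u')): buffer="lpupecpuklpukdqw" (len 16), cursors c1@3 c3@8 c2@12, authorship 111...33.222....

Answer: lpupecpuklpukdqw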